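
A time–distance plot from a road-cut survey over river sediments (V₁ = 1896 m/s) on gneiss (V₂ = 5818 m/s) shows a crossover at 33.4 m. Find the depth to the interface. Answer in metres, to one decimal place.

11.9 m

x_cross = 2h·√((V₂+V₁)/(V₂−V₁)) → h = x_cross / (2·√((V₂+V₁)/(V₂−V₁))).
√((V₂+V₁)/(V₂−V₁)) = √((5818+1896)/(5818−1896)) = 1.4024.
h = 33.4 / (2·1.4024) = 11.91 m.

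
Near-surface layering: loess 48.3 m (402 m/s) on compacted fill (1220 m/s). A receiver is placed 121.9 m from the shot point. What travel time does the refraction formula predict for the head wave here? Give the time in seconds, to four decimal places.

t = x/V₂ + 2h·√(V₂²−V₁²)/(V₁V₂).
√(V₂²−V₁²) = √(1220²−402²) = 1151.9 m/s; delay term = 2·48.3·1151.9/(402·1220) = 0.22688 s.
t = 121.9/1220 + 0.22688 = 0.32680 s.

0.3268 s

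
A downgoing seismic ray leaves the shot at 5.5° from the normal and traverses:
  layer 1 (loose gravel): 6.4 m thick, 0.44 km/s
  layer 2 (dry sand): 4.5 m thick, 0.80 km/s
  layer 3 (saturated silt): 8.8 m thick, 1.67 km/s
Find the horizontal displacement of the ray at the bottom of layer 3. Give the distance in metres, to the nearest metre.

5 m

p = sin θ₁/V₁ = sin 5.5°/0.44 = 2.1783e-01 s/km is conserved through the stack.
Layer 1: θ = 5.50°; offset = 6.4·tan 5.50° = 0.616 m.
Layer 2: sin θ = p·0.80 = 0.1743 → θ = 10.04°; offset = 4.5·tan 10.04° = 0.796 m.
Layer 3: sin θ = p·1.67 = 0.3638 → θ = 21.33°; offset = 8.8·tan 21.33° = 3.437 m.
Total horizontal offset = 4.849 m.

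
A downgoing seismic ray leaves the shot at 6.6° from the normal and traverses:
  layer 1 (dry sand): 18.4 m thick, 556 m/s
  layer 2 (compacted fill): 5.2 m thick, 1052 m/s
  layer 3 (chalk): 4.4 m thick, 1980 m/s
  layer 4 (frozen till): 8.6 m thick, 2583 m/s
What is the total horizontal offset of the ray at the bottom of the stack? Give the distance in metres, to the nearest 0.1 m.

10.7 m

p = sin θ₁/V₁ = sin 6.6°/556 = 2.0672e-04 s/m is conserved through the stack.
Layer 1: θ = 6.60°; offset = 18.4·tan 6.60° = 2.129 m.
Layer 2: sin θ = p·1052 = 0.2175 → θ = 12.56°; offset = 5.2·tan 12.56° = 1.159 m.
Layer 3: sin θ = p·1980 = 0.4093 → θ = 24.16°; offset = 4.4·tan 24.16° = 1.974 m.
Layer 4: sin θ = p·2583 = 0.5340 → θ = 32.27°; offset = 8.6·tan 32.27° = 5.431 m.
Σ offsets = 10.693 m.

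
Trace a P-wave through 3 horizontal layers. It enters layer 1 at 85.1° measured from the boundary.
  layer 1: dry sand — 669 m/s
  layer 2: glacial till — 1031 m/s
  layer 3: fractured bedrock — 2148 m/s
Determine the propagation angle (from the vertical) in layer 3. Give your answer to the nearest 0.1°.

From the normal: θ₁ = 90° − 85.1° = 4.9°.
Ray parameter p = sin 4.9° / 669 = 1.2768e-04 s/m.
sin θ_3 = p·V_3 = 1.2768e-04 × 2148 = 0.2743.
θ_3 = arcsin 0.2743 = 15.92°.

15.9°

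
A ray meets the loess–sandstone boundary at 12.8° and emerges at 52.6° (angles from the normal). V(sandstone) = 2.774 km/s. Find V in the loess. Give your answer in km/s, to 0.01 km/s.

0.77 km/s

Snell's law: sin 12.8°/V₁ = sin 52.6°/V₂.
V₁ = V₂·sin 12.8°/sin 52.6° = 2.774 × 0.2789 = 0.77 km/s.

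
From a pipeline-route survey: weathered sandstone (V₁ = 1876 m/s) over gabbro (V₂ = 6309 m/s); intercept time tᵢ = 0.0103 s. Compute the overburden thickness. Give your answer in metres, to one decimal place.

θ_c = arcsin(1876/6309) = 17.30°; cos θ_c = 0.9548.
tᵢ = 2h cos θ_c/V₁ ⇒ h = tᵢ·V₁/(2 cos θ_c) = 0.0103·1876/(2·0.9548) = 10.12 m.

10.1 m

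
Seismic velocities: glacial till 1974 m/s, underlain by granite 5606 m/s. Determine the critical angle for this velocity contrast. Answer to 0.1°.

Critical incidence: sin θ_c = V₁/V₂ = 1974/5606 = 0.3521.
θ_c = arcsin 0.3521 = 20.62°.

20.6°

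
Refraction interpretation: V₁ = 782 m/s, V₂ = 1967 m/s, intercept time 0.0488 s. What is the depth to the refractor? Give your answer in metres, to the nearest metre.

h = tᵢ·V₁·V₂ / (2·√(V₂²−V₁²)).
√(V₂²−V₁²) = √(1967² − 782²) = 1804.9 m/s.
h = 0.0488 s × 782 × 1967 / (2 × 1804.9) = 20.79 m.

21 m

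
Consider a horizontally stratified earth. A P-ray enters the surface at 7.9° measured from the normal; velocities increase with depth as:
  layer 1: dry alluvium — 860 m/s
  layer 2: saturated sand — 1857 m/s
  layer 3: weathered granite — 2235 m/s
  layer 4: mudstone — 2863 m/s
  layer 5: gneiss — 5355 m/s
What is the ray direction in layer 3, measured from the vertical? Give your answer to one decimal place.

Ray parameter p = sin 7.9° / 860 = 1.5982e-04 s/m.
sin θ_3 = p·V_3 = 1.5982e-04 × 2235 = 0.3572.
θ_3 = arcsin 0.3572 = 20.93°.

20.9°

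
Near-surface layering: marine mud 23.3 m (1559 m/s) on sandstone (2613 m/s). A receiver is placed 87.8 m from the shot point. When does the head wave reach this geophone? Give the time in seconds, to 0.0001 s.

θ_c = arcsin(V₁/V₂) = arcsin(1559/2613) = 36.63°, cos θ_c = 0.8025.
Intercept time tᵢ = 2h cos θ_c / V₁ = 2·23.3·0.8025/1559 = 0.02399 s.
t = x/V₂ + tᵢ = 87.8/2613 + 0.02399 = 0.05759 s.

0.0576 s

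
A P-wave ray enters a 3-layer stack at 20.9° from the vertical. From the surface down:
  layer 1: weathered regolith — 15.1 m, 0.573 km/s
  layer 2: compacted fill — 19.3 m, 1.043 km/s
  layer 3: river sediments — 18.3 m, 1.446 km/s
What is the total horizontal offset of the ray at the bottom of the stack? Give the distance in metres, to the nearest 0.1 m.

p = sin θ₁/V₁ = sin 20.9°/0.573 = 6.2258e-01 s/km is conserved through the stack.
Layer 1: θ = 20.90°; offset = 15.1·tan 20.90° = 5.766 m.
Layer 2: sin θ = p·1.043 = 0.6494 → θ = 40.49°; offset = 19.3·tan 40.49° = 16.479 m.
Layer 3: sin θ = p·1.446 = 0.9002 → θ = 64.19°; offset = 18.3·tan 64.19° = 37.840 m.
Total horizontal offset = 60.086 m.

60.1 m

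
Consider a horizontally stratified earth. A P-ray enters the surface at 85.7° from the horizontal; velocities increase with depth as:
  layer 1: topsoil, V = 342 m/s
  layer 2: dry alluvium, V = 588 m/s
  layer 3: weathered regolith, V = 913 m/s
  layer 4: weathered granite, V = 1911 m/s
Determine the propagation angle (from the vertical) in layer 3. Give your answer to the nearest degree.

From the normal: θ₁ = 90° − 85.7° = 4.3°.
Snell's law across each interface conserves sin θ / V, so sin θ_3 = V_3·sin θ₁/V₁.
sin θ_3 = 913 × sin 4.3° / 342 = 0.2002.
θ_3 = 11.55° from the vertical.

12°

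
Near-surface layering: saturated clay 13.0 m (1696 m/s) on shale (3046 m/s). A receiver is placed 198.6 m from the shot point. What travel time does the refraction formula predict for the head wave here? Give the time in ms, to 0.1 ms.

t = x/V₂ + 2h·√(V₂²−V₁²)/(V₁V₂).
√(V₂²−V₁²) = √(3046²−1696²) = 2530.2 m/s; delay term = 2·13.0·2530.2/(1696·3046) = 0.01273 s.
t = 198.6/3046 + 0.01273 = 0.07793 s.

77.9 ms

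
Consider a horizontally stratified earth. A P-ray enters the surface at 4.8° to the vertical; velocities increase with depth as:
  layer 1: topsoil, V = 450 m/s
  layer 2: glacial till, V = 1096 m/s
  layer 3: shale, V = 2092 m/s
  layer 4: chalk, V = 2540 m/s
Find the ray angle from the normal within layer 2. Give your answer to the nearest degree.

Ray parameter p = sin 4.8° / 450 = 1.8595e-04 s/m.
sin θ_2 = p·V_2 = 1.8595e-04 × 1096 = 0.2038.
θ_2 = 11.76° from the vertical.

12°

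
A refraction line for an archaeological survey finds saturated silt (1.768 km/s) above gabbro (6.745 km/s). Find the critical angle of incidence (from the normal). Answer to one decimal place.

At critical incidence the refracted ray runs along the interface (θ₂ = 90°), so sin θ_c = V₁/V₂.
θ_c = arcsin(1.768/6.745) = arcsin 0.2621 = 15.20°.

15.2°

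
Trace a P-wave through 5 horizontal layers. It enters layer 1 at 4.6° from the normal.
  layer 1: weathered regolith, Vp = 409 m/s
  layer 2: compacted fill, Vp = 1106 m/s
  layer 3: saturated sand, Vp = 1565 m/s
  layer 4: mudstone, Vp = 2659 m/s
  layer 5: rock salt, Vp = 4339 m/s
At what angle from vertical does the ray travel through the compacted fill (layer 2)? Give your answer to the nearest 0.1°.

12.5°

Ray parameter p = sin 4.6° / 409 = 1.9609e-04 s/m.
sin θ_2 = p·V_2 = 1.9609e-04 × 1106 = 0.2169.
θ_2 = arcsin 0.2169 = 12.53°.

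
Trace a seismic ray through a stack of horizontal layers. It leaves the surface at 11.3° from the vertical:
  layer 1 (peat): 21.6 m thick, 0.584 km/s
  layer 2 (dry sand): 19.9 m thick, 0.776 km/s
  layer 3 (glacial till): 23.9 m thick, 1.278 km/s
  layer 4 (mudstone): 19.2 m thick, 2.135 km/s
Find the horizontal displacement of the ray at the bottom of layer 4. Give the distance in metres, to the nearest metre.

41 m

p = sin θ₁/V₁ = sin 11.3°/0.584 = 3.3552e-01 s/km is conserved through the stack.
Layer 1: θ = 11.30°; offset = 21.6·tan 11.30° = 4.316 m.
Layer 2: sin θ = p·0.776 = 0.2604 → θ = 15.09°; offset = 19.9·tan 15.09° = 5.366 m.
Layer 3: sin θ = p·1.278 = 0.4288 → θ = 25.39°; offset = 23.9·tan 25.39° = 11.344 m.
Layer 4: sin θ = p·2.135 = 0.7163 → θ = 45.75°; offset = 19.2·tan 45.75° = 19.712 m.
Total horizontal offset = 40.738 m.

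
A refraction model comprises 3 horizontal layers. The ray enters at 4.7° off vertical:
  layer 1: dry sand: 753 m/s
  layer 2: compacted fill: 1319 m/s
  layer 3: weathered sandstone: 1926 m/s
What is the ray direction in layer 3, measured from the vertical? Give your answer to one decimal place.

12.1°

Snell's law across each interface conserves sin θ / V, so sin θ_3 = V_3·sin θ₁/V₁.
sin θ_3 = 1926 × sin 4.7° / 753 = 0.2096.
θ_3 = arcsin 0.2096 = 12.10°.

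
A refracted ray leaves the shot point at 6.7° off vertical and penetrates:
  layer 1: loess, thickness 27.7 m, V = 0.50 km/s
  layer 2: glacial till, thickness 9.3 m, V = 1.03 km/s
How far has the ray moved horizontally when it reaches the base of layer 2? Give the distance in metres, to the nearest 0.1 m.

5.6 m

Apply Snell's law at each interface; in layer i the horizontal offset is hᵢ·tan θᵢ.
Layer 1: θ = 6.70°; offset = 27.7·tan 6.70° = 3.254 m.
Layer 2: sin θ = 1.03·sin 6.7°/0.50 = 0.2403, θ = 13.91°; offset = 9.3·tan 13.91° = 2.303 m.
Σ offsets = 5.557 m.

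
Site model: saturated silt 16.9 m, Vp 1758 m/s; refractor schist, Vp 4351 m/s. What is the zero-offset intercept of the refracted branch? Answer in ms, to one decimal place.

17.6 ms

θ_c = arcsin(V₁/V₂) = arcsin(1758/4351) = 23.83°; cos θ_c = 0.9147.
tᵢ = 2h·cos θ_c / V₁ = 2·16.9·0.9147 / 1758 = 0.01759 s.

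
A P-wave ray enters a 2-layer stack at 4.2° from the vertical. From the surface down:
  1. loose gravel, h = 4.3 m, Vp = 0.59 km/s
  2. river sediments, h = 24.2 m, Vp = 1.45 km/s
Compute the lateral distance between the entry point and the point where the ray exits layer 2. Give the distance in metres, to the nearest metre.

5 m

Apply Snell's law at each interface; in layer i the horizontal offset is hᵢ·tan θᵢ.
Layer 1: θ = 4.20°; offset = 4.3·tan 4.20° = 0.316 m.
Layer 2: sin θ = 1.45·sin 4.2°/0.59 = 0.1800, θ = 10.37°; offset = 24.2·tan 10.37° = 4.428 m.
Total horizontal offset = 4.744 m.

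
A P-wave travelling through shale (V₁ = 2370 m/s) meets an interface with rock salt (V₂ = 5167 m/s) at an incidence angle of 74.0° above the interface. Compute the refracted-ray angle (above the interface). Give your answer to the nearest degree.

53°

Convert to the normal: θ₁ = 90° − 74.0° = 16.0°.
Snell's law: sin θ₂ = (V₂/V₁)·sin θ₁ = (5167/2370)·sin 16.0° = 0.6009.
θ₂ = arcsin 0.6009 = 36.94° from the normal.
From the interface: 90° − 36.94° = 53.06°.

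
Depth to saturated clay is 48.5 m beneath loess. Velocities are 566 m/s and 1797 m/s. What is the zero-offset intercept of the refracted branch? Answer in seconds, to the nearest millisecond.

θ_c = arcsin(V₁/V₂) = arcsin(566/1797) = 18.36°; cos θ_c = 0.9491.
tᵢ = 2h·cos θ_c / V₁ = 2·48.5·0.9491 / 566 = 0.16266 s.

0.163 s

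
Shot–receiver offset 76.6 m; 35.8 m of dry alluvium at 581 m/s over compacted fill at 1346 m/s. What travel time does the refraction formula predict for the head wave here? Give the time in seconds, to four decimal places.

0.1681 s

θ_c = arcsin(V₁/V₂) = arcsin(581/1346) = 25.57°, cos θ_c = 0.9020.
Intercept time tᵢ = 2h cos θ_c / V₁ = 2·35.8·0.9020/581 = 0.11116 s.
t = x/V₂ + tᵢ = 76.6/1346 + 0.11116 = 0.16807 s.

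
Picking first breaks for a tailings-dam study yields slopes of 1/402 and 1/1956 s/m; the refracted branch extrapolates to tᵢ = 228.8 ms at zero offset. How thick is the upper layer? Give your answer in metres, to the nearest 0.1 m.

h = tᵢ·V₁·V₂ / (2·√(V₂²−V₁²)).
√(V₂²−V₁²) = √(1956² − 402²) = 1914.2 m/s.
h = 0.2288 s × 402 × 1956 / (2 × 1914.2) = 46.99 m.

47.0 m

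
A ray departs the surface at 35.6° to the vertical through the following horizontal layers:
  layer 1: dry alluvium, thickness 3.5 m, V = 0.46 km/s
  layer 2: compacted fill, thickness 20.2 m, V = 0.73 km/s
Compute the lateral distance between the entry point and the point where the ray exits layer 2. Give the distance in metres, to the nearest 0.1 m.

Apply Snell's law at each interface; in layer i the horizontal offset is hᵢ·tan θᵢ.
Layer 1: θ = 35.60°; offset = 3.5·tan 35.60° = 2.506 m.
Layer 2: sin θ = 0.73·sin 35.6°/0.46 = 0.9238, θ = 67.49°; offset = 20.2·tan 67.49° = 48.740 m.
Σ offsets = 51.246 m.

51.2 m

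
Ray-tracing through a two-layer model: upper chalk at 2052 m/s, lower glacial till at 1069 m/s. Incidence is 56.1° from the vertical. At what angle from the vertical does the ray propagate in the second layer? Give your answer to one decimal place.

sin θ₁/V₁ = sin θ₂/V₂ ⇒ sin θ₂ = 1069·sin 56.1°/2052 = 1069·0.8300/2052 = 0.4324.
θ₂ = sin⁻¹(0.4324) = 25.62° (from vertical).

25.6°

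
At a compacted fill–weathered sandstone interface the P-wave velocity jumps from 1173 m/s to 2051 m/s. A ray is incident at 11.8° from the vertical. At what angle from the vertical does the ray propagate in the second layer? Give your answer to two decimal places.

20.95°

sin θ₁/V₁ = sin θ₂/V₂ ⇒ sin θ₂ = 2051·sin 11.8°/1173 = 2051·0.2045/1173 = 0.3576.
θ₂ = arcsin 0.3576 = 20.95° from the normal.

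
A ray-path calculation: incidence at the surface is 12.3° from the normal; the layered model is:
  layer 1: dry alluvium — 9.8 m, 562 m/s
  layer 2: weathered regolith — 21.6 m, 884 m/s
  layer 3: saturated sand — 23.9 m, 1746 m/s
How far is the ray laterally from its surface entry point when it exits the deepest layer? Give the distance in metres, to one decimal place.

Apply Snell's law at each interface; in layer i the horizontal offset is hᵢ·tan θᵢ.
Layer 1: θ = 12.30°; offset = 9.8·tan 12.30° = 2.137 m.
Layer 2: sin θ = 884·sin 12.3°/562 = 0.3351, θ = 19.58°; offset = 21.6·tan 19.58° = 7.682 m.
Layer 3: sin θ = 1746·sin 12.3°/562 = 0.6618, θ = 41.44°; offset = 23.9·tan 41.44° = 21.100 m.
Σ offsets = 30.919 m.

30.9 m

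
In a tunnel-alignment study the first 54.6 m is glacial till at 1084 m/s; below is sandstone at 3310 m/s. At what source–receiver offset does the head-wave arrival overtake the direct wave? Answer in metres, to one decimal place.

153.4 m

θ_c = arcsin(1084/3310) = 19.12°, so cos θ_c = 0.9449 and tᵢ = 2h cos θ_c/V₁ = 0.0952 s.
At crossover x/V₁ = x/V₂ + tᵢ ⇒ x = tᵢ/(1/V₁ − 1/V₂) = 0.09518/(9.2251e-04 − 3.0211e-04) = 153.42 m.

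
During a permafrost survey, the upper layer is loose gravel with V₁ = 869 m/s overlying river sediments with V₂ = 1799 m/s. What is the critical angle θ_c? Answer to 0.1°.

28.9°

Critical incidence: sin θ_c = V₁/V₂ = 869/1799 = 0.4830.
θ_c = arcsin 0.4830 = 28.88°.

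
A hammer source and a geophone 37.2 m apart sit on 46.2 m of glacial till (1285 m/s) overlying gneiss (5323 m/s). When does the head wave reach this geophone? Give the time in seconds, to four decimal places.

0.0768 s

t = x/V₂ + 2h·√(V₂²−V₁²)/(V₁V₂).
√(V₂²−V₁²) = √(5323²−1285²) = 5165.6 m/s; delay term = 2·46.2·5165.6/(1285·5323) = 0.06978 s.
t = 37.2/5323 + 0.06978 = 0.07677 s.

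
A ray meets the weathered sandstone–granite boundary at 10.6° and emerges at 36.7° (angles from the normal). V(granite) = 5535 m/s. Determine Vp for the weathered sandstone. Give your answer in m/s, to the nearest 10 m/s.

1700 m/s

sin 10.6° = 0.1840; sin 36.7° = 0.5976.
V₁ = V₂·(sin θ₁/sin θ₂) = 5535·(0.1840/0.5976) = 1703.69 m/s.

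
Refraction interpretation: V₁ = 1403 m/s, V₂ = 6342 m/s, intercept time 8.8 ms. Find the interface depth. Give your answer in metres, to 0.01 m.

6.33 m

h = tᵢ·V₁·V₂ / (2·√(V₂²−V₁²)).
√(V₂²−V₁²) = √(6342² − 1403²) = 6184.9 m/s.
h = 0.0088 s × 1403 × 6342 / (2 × 6184.9) = 6.33 m.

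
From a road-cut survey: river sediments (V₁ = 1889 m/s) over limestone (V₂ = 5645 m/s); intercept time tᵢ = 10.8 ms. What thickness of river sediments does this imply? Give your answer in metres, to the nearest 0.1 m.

h = tᵢ·V₁·V₂ / (2·√(V₂²−V₁²)).
√(V₂²−V₁²) = √(5645² − 1889²) = 5319.6 m/s.
h = 0.0108 s × 1889 × 5645 / (2 × 5319.6) = 10.82 m.

10.8 m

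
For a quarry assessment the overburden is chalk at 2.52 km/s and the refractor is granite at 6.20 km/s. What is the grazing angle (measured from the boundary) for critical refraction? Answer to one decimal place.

Critical incidence: sin θ_c = V₁/V₂ = 2.52/6.20 = 0.4065.
θ_c = arcsin 0.4065 = 23.98°.
Measured from the interface: 90° − 23.98° = 66.02°.

66.0°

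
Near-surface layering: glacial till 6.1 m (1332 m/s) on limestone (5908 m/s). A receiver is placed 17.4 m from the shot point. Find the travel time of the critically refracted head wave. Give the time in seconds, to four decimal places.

t = x/V₂ + 2h·√(V₂²−V₁²)/(V₁V₂).
√(V₂²−V₁²) = √(5908²−1332²) = 5755.9 m/s; delay term = 2·6.1·5755.9/(1332·5908) = 0.00892 s.
t = 17.4/5908 + 0.00892 = 0.01187 s.

0.0119 s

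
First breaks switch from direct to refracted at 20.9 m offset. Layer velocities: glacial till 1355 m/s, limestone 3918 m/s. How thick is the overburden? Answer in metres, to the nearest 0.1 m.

x_cross = 2h·√((V₂+V₁)/(V₂−V₁)) → h = x_cross / (2·√((V₂+V₁)/(V₂−V₁))).
√((V₂+V₁)/(V₂−V₁)) = √((3918+1355)/(3918−1355)) = 1.4343.
h = 20.9 / (2·1.4343) = 7.29 m.

7.3 m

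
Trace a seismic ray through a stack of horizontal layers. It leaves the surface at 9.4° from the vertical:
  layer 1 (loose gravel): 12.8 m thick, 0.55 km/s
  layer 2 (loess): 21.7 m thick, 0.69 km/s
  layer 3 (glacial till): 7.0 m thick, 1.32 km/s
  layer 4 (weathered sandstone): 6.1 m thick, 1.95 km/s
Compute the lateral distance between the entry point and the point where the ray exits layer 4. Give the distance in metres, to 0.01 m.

13.98 m

Apply Snell's law at each interface; in layer i the horizontal offset is hᵢ·tan θᵢ.
Layer 1: θ = 9.40°; offset = 12.8·tan 9.40° = 2.1190 m.
Layer 2: sin θ = 0.69·sin 9.4°/0.55 = 0.2049, θ = 11.82°; offset = 21.7·tan 11.82° = 4.5427 m.
Layer 3: sin θ = 1.32·sin 9.4°/0.55 = 0.3920, θ = 23.08°; offset = 7.0·tan 23.08° = 2.9826 m.
Layer 4: sin θ = 1.95·sin 9.4°/0.55 = 0.5791, θ = 35.38°; offset = 6.1·tan 35.38° = 4.3326 m.
Summing the layer offsets gives 13.9769 m.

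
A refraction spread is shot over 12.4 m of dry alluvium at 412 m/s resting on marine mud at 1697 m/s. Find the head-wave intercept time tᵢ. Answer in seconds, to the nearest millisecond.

tᵢ = 2h·√(V₂²−V₁²)/(V₁V₂).
√(V₂²−V₁²) = √(1697²−412²) = 1646.2 m/s.
tᵢ = 2·12.4·1646.2/(412·1697) = 0.05839 s.

0.058 s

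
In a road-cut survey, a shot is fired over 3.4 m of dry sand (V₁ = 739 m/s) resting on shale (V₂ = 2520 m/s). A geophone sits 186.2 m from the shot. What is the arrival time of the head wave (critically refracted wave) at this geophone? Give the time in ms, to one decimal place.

82.7 ms

t = x/V₂ + 2h·√(V₂²−V₁²)/(V₁V₂).
√(V₂²−V₁²) = √(2520²−739²) = 2409.2 m/s; delay term = 2·3.4·2409.2/(739·2520) = 0.00880 s.
t = 186.2/2520 + 0.00880 = 0.08269 s.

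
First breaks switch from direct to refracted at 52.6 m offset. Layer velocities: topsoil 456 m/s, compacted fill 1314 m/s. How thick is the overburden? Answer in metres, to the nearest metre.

18 m

h = (x_cross/2)·√((V₂−V₁)/(V₂+V₁)).
(V₂−V₁)/(V₂+V₁) = (1314−456)/(1314+456) = 0.4847; √ = 0.6962.
h = (52.6/2)·0.6962 = 18.31 m.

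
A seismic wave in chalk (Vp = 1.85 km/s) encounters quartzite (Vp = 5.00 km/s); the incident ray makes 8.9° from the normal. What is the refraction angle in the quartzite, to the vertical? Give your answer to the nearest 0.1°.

24.7°

sin θ₁/V₁ = sin θ₂/V₂ ⇒ sin θ₂ = 5.00·sin 8.9°/1.85 = 5.00·0.1547/1.85 = 0.4181.
θ₂ = sin⁻¹(0.4181) = 24.72° (from vertical).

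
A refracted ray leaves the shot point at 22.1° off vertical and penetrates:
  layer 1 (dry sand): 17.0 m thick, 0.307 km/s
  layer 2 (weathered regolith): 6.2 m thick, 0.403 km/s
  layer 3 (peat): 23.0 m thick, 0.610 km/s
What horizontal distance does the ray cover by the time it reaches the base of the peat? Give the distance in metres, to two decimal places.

36.31 m

Apply Snell's law at each interface; in layer i the horizontal offset is hᵢ·tan θᵢ.
Layer 1: θ = 22.10°; offset = 17.0·tan 22.10° = 6.9030 m.
Layer 2: sin θ = 0.403·sin 22.1°/0.307 = 0.4939, θ = 29.60°; offset = 6.2·tan 29.60° = 3.5214 m.
Layer 3: sin θ = 0.610·sin 22.1°/0.307 = 0.7475, θ = 48.38°; offset = 23.0·tan 48.38° = 25.8858 m.
Σ offsets = 36.3102 m.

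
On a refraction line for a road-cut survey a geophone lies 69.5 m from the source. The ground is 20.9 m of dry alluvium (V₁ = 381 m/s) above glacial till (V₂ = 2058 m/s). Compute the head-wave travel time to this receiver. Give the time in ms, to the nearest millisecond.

142 ms

θ_c = arcsin(V₁/V₂) = arcsin(381/2058) = 10.67°, cos θ_c = 0.9827.
Intercept time tᵢ = 2h cos θ_c / V₁ = 2·20.9·0.9827/381 = 0.10781 s.
t = x/V₂ + tᵢ = 69.5/2058 + 0.10781 = 0.14159 s.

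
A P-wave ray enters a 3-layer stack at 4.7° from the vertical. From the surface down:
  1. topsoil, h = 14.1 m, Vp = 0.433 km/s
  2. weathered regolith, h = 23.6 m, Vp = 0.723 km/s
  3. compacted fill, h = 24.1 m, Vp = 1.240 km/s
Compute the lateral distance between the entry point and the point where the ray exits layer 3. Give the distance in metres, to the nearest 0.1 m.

Apply Snell's law at each interface; in layer i the horizontal offset is hᵢ·tan θᵢ.
Layer 1: θ = 4.70°; offset = 14.1·tan 4.70° = 1.159 m.
Layer 2: sin θ = 0.723·sin 4.7°/0.433 = 0.1368, θ = 7.86°; offset = 23.6·tan 7.86° = 3.260 m.
Layer 3: sin θ = 1.240·sin 4.7°/0.433 = 0.2347, θ = 13.57°; offset = 24.1·tan 13.57° = 5.818 m.
Σ offsets = 10.236 m.

10.2 m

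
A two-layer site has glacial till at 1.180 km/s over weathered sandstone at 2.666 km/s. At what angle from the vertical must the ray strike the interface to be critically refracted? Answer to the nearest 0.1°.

26.3°

Critical incidence: sin θ_c = V₁/V₂ = 1.180/2.666 = 0.4426.
θ_c = arcsin 0.4426 = 26.27°.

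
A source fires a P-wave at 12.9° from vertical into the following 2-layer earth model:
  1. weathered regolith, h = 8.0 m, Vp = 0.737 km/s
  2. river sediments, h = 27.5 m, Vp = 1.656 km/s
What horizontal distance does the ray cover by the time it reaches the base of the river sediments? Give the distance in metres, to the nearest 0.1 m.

Ray parameter p = sin 12.9° / 0.737 km/s = 3.0292e-01 s/km.
Layer 1: θ = 12.90°; offset = 8.0·tan 12.90° = 1.832 m.
Layer 2: sin θ = p·1.656 = 0.5016 → θ = 30.11°; offset = 27.5·tan 30.11° = 15.946 m.
Total horizontal offset = 17.779 m.

17.8 m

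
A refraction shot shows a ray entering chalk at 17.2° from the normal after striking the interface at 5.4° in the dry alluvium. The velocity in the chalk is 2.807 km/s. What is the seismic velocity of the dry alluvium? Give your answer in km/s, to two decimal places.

sin 5.4° = 0.0941; sin 17.2° = 0.2957.
V₁ = V₂·(sin θ₁/sin θ₂) = 2.807·(0.0941/0.2957) = 0.89 km/s.

0.89 km/s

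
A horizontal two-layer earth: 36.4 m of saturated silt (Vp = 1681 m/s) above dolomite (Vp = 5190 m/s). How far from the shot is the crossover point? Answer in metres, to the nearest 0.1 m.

101.9 m

θ_c = arcsin(1681/5190) = 18.90°, so cos θ_c = 0.9461 and tᵢ = 2h cos θ_c/V₁ = 0.0410 s.
At crossover x/V₁ = x/V₂ + tᵢ ⇒ x = tᵢ/(1/V₁ − 1/V₂) = 0.04097/(5.9488e-04 − 1.9268e-04) = 101.87 m.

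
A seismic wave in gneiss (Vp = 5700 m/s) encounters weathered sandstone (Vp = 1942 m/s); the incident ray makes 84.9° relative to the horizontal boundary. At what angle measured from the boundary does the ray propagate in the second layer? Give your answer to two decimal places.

Convert to the normal: θ₁ = 90° − 84.9° = 5.1°.
sin θ₁/V₁ = sin θ₂/V₂ ⇒ sin θ₂ = 1942·sin 5.1°/5700 = 1942·0.0889/5700 = 0.0303.
θ₂ = sin⁻¹(0.0303) = 1.74° (from vertical).
From the interface: 90° − 1.74° = 88.26°.

88.26°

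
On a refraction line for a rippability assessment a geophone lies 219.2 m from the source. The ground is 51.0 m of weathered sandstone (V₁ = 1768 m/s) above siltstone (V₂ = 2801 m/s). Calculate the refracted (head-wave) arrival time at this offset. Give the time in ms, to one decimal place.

123.0 ms

θ_c = arcsin(V₁/V₂) = arcsin(1768/2801) = 39.14°, cos θ_c = 0.7756.
Intercept time tᵢ = 2h cos θ_c / V₁ = 2·51.0·0.7756/1768 = 0.04475 s.
t = x/V₂ + tᵢ = 219.2/2801 + 0.04475 = 0.12300 s.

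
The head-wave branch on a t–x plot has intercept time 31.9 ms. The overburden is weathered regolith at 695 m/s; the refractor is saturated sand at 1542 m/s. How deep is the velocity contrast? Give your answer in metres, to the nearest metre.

θ_c = arcsin(695/1542) = 26.79°; cos θ_c = 0.8927.
tᵢ = 2h cos θ_c/V₁ ⇒ h = tᵢ·V₁/(2 cos θ_c) = 0.0319·695/(2·0.8927) = 12.42 m.

12 m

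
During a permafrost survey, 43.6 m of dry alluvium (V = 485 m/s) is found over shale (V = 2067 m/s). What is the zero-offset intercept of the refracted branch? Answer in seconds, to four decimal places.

tᵢ = 2h·√(V₂²−V₁²)/(V₁V₂).
√(V₂²−V₁²) = √(2067²−485²) = 2009.3 m/s.
tᵢ = 2·43.6·2009.3/(485·2067) = 0.17477 s.

0.1748 s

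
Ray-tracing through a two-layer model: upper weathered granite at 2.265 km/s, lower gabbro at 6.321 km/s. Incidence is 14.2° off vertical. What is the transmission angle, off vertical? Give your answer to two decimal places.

43.20°

Snell's law: sin θ₂ = (V₂/V₁)·sin θ₁ = (6.321/2.265)·sin 14.2° = 0.6846.
θ₂ = arcsin 0.6846 = 43.20° from the normal.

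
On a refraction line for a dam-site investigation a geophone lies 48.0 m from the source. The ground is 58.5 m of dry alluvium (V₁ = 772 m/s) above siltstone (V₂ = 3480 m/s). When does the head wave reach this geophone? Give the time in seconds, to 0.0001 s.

t = x/V₂ + 2h·√(V₂²−V₁²)/(V₁V₂).
√(V₂²−V₁²) = √(3480²−772²) = 3393.3 m/s; delay term = 2·58.5·3393.3/(772·3480) = 0.14778 s.
t = 48.0/3480 + 0.14778 = 0.16157 s.

0.1616 s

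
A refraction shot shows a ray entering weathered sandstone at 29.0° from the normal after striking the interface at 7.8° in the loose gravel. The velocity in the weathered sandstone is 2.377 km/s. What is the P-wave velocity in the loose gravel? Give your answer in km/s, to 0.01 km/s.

sin 7.8° = 0.1357; sin 29.0° = 0.4848.
V₁ = V₂·(sin θ₁/sin θ₂) = 2.377·(0.1357/0.4848) = 0.67 km/s.

0.67 km/s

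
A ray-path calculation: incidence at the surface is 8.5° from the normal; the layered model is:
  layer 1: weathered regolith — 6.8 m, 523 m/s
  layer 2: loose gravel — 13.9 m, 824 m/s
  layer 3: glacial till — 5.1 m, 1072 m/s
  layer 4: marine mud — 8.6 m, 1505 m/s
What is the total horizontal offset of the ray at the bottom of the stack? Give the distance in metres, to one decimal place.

Apply Snell's law at each interface; in layer i the horizontal offset is hᵢ·tan θᵢ.
Layer 1: θ = 8.50°; offset = 6.8·tan 8.50° = 1.016 m.
Layer 2: sin θ = 824·sin 8.5°/523 = 0.2329, θ = 13.47°; offset = 13.9·tan 13.47° = 3.329 m.
Layer 3: sin θ = 1072·sin 8.5°/523 = 0.3030, θ = 17.64°; offset = 5.1·tan 17.64° = 1.621 m.
Layer 4: sin θ = 1505·sin 8.5°/523 = 0.4253, θ = 25.17°; offset = 8.6·tan 25.17° = 4.042 m.
Total horizontal offset = 10.008 m.

10.0 m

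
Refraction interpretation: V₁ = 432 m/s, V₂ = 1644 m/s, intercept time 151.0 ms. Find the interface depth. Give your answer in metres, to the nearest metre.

34 m

θ_c = arcsin(432/1644) = 15.23°; cos θ_c = 0.9649.
tᵢ = 2h cos θ_c/V₁ ⇒ h = tᵢ·V₁/(2 cos θ_c) = 0.151·432/(2·0.9649) = 33.80 m.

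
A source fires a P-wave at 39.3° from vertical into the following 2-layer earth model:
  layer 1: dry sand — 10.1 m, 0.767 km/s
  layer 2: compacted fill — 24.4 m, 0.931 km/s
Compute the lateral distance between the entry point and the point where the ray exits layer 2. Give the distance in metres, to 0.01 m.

Apply Snell's law at each interface; in layer i the horizontal offset is hᵢ·tan θᵢ.
Layer 1: θ = 39.30°; offset = 10.1·tan 39.30° = 8.2668 m.
Layer 2: sin θ = 0.931·sin 39.3°/0.767 = 0.7688, θ = 50.25°; offset = 24.4·tan 50.25° = 29.3349 m.
Summing the layer offsets gives 37.6016 m.

37.60 m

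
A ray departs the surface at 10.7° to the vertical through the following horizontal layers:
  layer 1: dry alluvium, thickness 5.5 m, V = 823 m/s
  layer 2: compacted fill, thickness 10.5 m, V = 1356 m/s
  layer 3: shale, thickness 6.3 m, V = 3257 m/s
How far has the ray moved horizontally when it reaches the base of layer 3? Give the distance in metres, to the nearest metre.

Ray parameter p = sin 10.7° / 823 m/s = 2.2560e-04 s/m.
Layer 1: θ = 10.70°; offset = 5.5·tan 10.70° = 1.039 m.
Layer 2: sin θ = p·1356 = 0.3059 → θ = 17.81°; offset = 10.5·tan 17.81° = 3.374 m.
Layer 3: sin θ = p·3257 = 0.7348 → θ = 47.29°; offset = 6.3·tan 47.29° = 6.824 m.
Summing the layer offsets gives 11.237 m.

11 m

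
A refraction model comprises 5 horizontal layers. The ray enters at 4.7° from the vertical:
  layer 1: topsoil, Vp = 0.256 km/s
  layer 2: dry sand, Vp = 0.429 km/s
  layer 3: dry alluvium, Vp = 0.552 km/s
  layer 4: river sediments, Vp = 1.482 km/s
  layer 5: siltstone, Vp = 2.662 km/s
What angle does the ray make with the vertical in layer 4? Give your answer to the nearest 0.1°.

28.3°

Snell's law across each interface conserves sin θ / V, so sin θ_4 = V_4·sin θ₁/V₁.
sin θ_4 = 1.482 × sin 4.7° / 0.256 = 0.4743.
θ_4 = 28.32° from the vertical.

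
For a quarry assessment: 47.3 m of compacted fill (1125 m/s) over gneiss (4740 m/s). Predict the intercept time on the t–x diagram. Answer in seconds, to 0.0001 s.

0.0817 s

θ_c = arcsin(V₁/V₂) = arcsin(1125/4740) = 13.73°; cos θ_c = 0.9714.
tᵢ = 2h·cos θ_c / V₁ = 2·47.3·0.9714 / 1125 = 0.08169 s.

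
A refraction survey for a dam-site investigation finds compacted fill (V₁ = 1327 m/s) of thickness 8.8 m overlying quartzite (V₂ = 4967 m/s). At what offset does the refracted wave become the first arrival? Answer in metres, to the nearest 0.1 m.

θ_c = arcsin(1327/4967) = 15.50°, so cos θ_c = 0.9637 and tᵢ = 2h cos θ_c/V₁ = 0.0128 s.
At crossover x/V₁ = x/V₂ + tᵢ ⇒ x = tᵢ/(1/V₁ − 1/V₂) = 0.01278/(7.5358e-04 − 2.0133e-04) = 23.14 m.

23.1 m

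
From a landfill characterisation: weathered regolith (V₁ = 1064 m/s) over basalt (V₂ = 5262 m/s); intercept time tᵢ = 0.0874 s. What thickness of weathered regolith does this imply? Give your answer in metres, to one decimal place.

h = tᵢ·V₁·V₂ / (2·√(V₂²−V₁²)).
√(V₂²−V₁²) = √(5262² − 1064²) = 5153.3 m/s.
h = 0.0874 s × 1064 × 5262 / (2 × 5153.3) = 47.48 m.

47.5 m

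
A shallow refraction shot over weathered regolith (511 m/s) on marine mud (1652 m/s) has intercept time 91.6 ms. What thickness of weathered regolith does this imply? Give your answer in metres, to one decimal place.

h = tᵢ·V₁·V₂ / (2·√(V₂²−V₁²)).
√(V₂²−V₁²) = √(1652² − 511²) = 1571.0 m/s.
h = 0.0916 s × 511 × 1652 / (2 × 1571.0) = 24.61 m.

24.6 m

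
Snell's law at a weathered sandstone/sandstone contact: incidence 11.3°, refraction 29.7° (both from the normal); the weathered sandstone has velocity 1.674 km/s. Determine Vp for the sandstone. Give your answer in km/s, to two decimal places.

4.23 km/s

sin 11.3° = 0.1959; sin 29.7° = 0.4955.
V₂ = V₁·(sin θ₂/sin θ₁) = 1.674·(0.4955/0.1959) = 4.23 km/s.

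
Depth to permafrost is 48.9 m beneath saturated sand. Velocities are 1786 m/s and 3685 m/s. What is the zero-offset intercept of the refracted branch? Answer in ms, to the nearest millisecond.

48 ms

tᵢ = 2h·√(V₂²−V₁²)/(V₁V₂).
√(V₂²−V₁²) = √(3685²−1786²) = 3223.3 m/s.
tᵢ = 2·48.9·3223.3/(1786·3685) = 0.04790 s.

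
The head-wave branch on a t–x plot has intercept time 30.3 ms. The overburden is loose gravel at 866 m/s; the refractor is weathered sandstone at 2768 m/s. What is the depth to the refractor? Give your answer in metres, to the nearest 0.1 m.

θ_c = arcsin(866/2768) = 18.23°; cos θ_c = 0.9498.
tᵢ = 2h cos θ_c/V₁ ⇒ h = tᵢ·V₁/(2 cos θ_c) = 0.0303·866/(2·0.9498) = 13.81 m.

13.8 m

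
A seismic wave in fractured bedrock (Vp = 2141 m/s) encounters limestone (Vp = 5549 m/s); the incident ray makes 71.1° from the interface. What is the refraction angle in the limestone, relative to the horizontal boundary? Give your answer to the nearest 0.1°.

32.9°

Angle from the normal: 90° − 71.1° = 18.9°.
Snell's law: sin θ₂ = (V₂/V₁)·sin θ₁ = (5549/2141)·sin 18.9° = 0.8395.
θ₂ = arcsin 0.8395 = 57.09° from the normal.
From the interface: 90° − 57.09° = 32.91°.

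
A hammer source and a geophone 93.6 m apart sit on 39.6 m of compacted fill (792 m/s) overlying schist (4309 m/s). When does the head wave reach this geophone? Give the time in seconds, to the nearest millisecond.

0.120 s

θ_c = arcsin(V₁/V₂) = arcsin(792/4309) = 10.59°, cos θ_c = 0.9830.
Intercept time tᵢ = 2h cos θ_c / V₁ = 2·39.6·0.9830/792 = 0.09830 s.
t = x/V₂ + tᵢ = 93.6/4309 + 0.09830 = 0.12002 s.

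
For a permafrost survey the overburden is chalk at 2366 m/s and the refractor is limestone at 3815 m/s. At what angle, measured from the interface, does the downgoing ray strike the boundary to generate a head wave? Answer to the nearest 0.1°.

51.7°

At critical incidence the refracted ray runs along the interface (θ₂ = 90°), so sin θ_c = V₁/V₂.
θ_c = arcsin(2366/3815) = arcsin 0.6202 = 38.33°.
Measured from the interface: 90° − 38.33° = 51.67°.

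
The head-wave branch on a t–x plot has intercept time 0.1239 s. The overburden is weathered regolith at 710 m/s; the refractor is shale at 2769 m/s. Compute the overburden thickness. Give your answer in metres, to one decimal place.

45.5 m

h = tᵢ·V₁·V₂ / (2·√(V₂²−V₁²)).
√(V₂²−V₁²) = √(2769² − 710²) = 2676.4 m/s.
h = 0.1239 s × 710 × 2769 / (2 × 2676.4) = 45.51 m.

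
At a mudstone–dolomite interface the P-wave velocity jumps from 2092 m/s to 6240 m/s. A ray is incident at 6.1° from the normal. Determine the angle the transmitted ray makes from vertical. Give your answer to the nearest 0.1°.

18.5°

sin θ₁/V₁ = sin θ₂/V₂ ⇒ sin θ₂ = 6240·sin 6.1°/2092 = 6240·0.1063/2092 = 0.3170.
θ₂ = arcsin 0.3170 = 18.48° from the normal.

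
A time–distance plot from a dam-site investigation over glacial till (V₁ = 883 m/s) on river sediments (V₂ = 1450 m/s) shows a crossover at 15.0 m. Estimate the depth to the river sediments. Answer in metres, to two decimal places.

h = (x_cross/2)·√((V₂−V₁)/(V₂+V₁)).
(V₂−V₁)/(V₂+V₁) = (1450−883)/(1450+883) = 0.2430; √ = 0.4930.
h = (15.0/2)·0.4930 = 3.70 m.

3.70 m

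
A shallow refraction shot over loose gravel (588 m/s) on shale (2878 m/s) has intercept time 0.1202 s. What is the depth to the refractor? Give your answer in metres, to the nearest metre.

36 m

θ_c = arcsin(588/2878) = 11.79°; cos θ_c = 0.9789.
tᵢ = 2h cos θ_c/V₁ ⇒ h = tᵢ·V₁/(2 cos θ_c) = 0.1202·588/(2·0.9789) = 36.10 m.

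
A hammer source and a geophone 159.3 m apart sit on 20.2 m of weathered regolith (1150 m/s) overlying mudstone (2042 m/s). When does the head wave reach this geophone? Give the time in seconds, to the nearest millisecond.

t = x/V₂ + 2h·√(V₂²−V₁²)/(V₁V₂).
√(V₂²−V₁²) = √(2042²−1150²) = 1687.4 m/s; delay term = 2·20.2·1687.4/(1150·2042) = 0.02903 s.
t = 159.3/2042 + 0.02903 = 0.10704 s.

0.107 s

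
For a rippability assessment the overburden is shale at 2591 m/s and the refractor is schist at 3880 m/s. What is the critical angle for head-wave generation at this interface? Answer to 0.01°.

Critical incidence: sin θ_c = V₁/V₂ = 2591/3880 = 0.6678.
θ_c = arcsin 0.6678 = 41.90°.

41.90°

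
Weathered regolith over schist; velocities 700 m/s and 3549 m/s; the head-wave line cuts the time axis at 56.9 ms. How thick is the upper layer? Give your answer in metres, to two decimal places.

20.31 m

h = tᵢ·V₁·V₂ / (2·√(V₂²−V₁²)).
√(V₂²−V₁²) = √(3549² − 700²) = 3479.3 m/s.
h = 0.0569 s × 700 × 3549 / (2 × 3479.3) = 20.31 m.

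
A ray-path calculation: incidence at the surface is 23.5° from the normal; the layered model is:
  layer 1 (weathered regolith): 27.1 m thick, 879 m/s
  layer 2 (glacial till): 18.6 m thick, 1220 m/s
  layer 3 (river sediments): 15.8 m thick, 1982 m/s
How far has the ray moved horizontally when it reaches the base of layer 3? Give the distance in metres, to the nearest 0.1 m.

56.6 m

Apply Snell's law at each interface; in layer i the horizontal offset is hᵢ·tan θᵢ.
Layer 1: θ = 23.50°; offset = 27.1·tan 23.50° = 11.783 m.
Layer 2: sin θ = 1220·sin 23.5°/879 = 0.5534, θ = 33.60°; offset = 18.6·tan 33.60° = 12.359 m.
Layer 3: sin θ = 1982·sin 23.5°/879 = 0.8991, θ = 64.04°; offset = 15.8·tan 64.04° = 32.455 m.
Summing the layer offsets gives 56.598 m.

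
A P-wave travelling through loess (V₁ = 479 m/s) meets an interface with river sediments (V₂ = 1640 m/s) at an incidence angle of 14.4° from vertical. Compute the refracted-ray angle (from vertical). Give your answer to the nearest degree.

sin θ₁/V₁ = sin θ₂/V₂ ⇒ sin θ₂ = 1640·sin 14.4°/479 = 1640·0.2487/479 = 0.8515.
θ₂ = arcsin 0.8515 = 58.37° from the normal.

58°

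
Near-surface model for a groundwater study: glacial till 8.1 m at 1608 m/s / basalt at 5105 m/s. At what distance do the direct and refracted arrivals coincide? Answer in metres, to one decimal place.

θ_c = arcsin(1608/5105) = 18.36°, so cos θ_c = 0.9491 and tᵢ = 2h cos θ_c/V₁ = 0.0096 s.
At crossover x/V₁ = x/V₂ + tᵢ ⇒ x = tᵢ/(1/V₁ − 1/V₂) = 0.00956/(6.2189e-04 − 1.9589e-04) = 22.45 m.

22.4 m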